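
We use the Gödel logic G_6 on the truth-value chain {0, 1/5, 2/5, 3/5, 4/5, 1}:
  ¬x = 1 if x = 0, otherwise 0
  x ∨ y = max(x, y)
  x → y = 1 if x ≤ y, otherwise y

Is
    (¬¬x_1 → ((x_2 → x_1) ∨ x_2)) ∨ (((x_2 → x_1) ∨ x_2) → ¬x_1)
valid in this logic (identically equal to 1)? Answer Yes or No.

Counterexample: take x_1 = 1/5, x_2 = 2/5.
¬x_1 = ¬1/5 = 0
¬¬x_1 = ¬0 = 1
x_2 → x_1 = 2/5 → 1/5 = 1/5
(x_2 → x_1) ∨ x_2 = 1/5 ∨ 2/5 = 2/5
¬¬x_1 → ((x_2 → x_1) ∨ x_2) = 1 → 2/5 = 2/5
x_2 → x_1 = 2/5 → 1/5 = 1/5
(x_2 → x_1) ∨ x_2 = 1/5 ∨ 2/5 = 2/5
¬x_1 = ¬1/5 = 0
((x_2 → x_1) ∨ x_2) → ¬x_1 = 2/5 → 0 = 0
(¬¬x_1 → ((x_2 → x_1) ∨ x_2)) ∨ (((x_2 → x_1) ∨ x_2) → ¬x_1) = 2/5 ∨ 0 = 2/5
This gives 2/5 ≠ 1.

No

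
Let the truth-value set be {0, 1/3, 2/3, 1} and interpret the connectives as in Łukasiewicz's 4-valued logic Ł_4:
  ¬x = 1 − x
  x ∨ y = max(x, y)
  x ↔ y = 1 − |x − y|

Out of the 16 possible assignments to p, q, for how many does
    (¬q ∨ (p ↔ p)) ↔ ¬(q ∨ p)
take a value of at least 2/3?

4

p = 0, q = 0 ↦ 1  ≥
p = 0, q = 1/3 ↦ 2/3  ≥
p = 0, q = 2/3 ↦ 1/3  <
p = 0, q = 1 ↦ 0  <
p = 1/3, q = 0 ↦ 2/3  ≥
p = 1/3, q = 1/3 ↦ 2/3  ≥
p = 1/3, q = 2/3 ↦ 1/3  <
p = 1/3, q = 1 ↦ 0  <
p = 2/3, q = 0 ↦ 1/3  <
p = 2/3, q = 1/3 ↦ 1/3  <
p = 2/3, q = 2/3 ↦ 1/3  <
p = 2/3, q = 1 ↦ 0  <
p = 1, q = 0 ↦ 0  <
p = 1, q = 1/3 ↦ 0  <
p = 1, q = 2/3 ↦ 0  <
p = 1, q = 1 ↦ 0  <
So 4 of the 16 assignments meet the threshold.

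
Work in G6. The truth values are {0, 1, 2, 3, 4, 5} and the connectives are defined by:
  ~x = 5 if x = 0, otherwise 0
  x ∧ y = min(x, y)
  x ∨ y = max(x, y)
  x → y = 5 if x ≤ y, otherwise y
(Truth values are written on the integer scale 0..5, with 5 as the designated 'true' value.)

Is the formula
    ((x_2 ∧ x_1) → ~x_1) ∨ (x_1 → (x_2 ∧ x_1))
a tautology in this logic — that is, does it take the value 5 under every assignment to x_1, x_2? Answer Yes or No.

Counterexample: take x_1 = 2, x_2 = 1.
x_2 ∧ x_1 = 1 ∧ 2 = 1
~x_1 = ~2 = 0
(x_2 ∧ x_1) → ~x_1 = 1 → 0 = 0
x_2 ∧ x_1 = 1 ∧ 2 = 1
x_1 → (x_2 ∧ x_1) = 2 → 1 = 1
((x_2 ∧ x_1) → ~x_1) ∨ (x_1 → (x_2 ∧ x_1)) = 0 ∨ 1 = 1
This gives 1 ≠ 5.

No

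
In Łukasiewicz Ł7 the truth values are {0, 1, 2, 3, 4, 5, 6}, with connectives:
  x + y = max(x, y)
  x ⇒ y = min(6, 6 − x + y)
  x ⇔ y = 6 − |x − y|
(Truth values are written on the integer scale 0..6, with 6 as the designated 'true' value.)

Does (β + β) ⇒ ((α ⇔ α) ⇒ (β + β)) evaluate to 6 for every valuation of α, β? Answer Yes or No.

Yes

At α = 4, β = 3, for instance:
β + β = 3 + 3 = 3
α ⇔ α = 4 ⇔ 4 = 6
(α ⇔ α) ⇒ (β + β) = 6 ⇒ 3 = 3
(β + β) ⇒ ((α ⇔ α) ⇒ (β + β)) = 3 ⇒ 3 = 6
and checking the remaining 48 assignments likewise gives ≥ 6 in every case.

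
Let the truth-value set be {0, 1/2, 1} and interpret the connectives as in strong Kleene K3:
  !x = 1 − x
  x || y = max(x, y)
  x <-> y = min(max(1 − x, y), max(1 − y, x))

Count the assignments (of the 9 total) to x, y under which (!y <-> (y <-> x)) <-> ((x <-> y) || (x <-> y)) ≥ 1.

x = 0, y = 0 ↦ 1  ≥
x = 0, y = 1/2 ↦ 1/2  <
x = 0, y = 1 ↦ 0  <
x = 1/2, y = 0 ↦ 1/2  <
x = 1/2, y = 1/2 ↦ 1/2  <
x = 1/2, y = 1 ↦ 1/2  <
x = 1, y = 0 ↦ 1  ≥
x = 1, y = 1/2 ↦ 1/2  <
x = 1, y = 1 ↦ 0  <
So 2 of the 9 assignments meet the threshold.

2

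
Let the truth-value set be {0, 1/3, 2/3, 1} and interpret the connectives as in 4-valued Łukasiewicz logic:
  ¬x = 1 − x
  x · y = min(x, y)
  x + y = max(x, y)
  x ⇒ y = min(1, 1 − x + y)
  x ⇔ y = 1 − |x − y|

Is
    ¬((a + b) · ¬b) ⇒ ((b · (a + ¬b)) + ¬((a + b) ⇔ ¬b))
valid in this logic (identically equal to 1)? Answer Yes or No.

Counterexample: take a = 0, b = 1/3.
a + b = 0 + 1/3 = 1/3
¬b = ¬1/3 = 2/3
(a + b) · ¬b = 1/3 · 2/3 = 1/3
¬((a + b) · ¬b) = ¬1/3 = 2/3
¬b = ¬1/3 = 2/3
a + ¬b = 0 + 2/3 = 2/3
b · (a + ¬b) = 1/3 · 2/3 = 1/3
a + b = 0 + 1/3 = 1/3
¬b = ¬1/3 = 2/3
(a + b) ⇔ ¬b = 1/3 ⇔ 2/3 = 2/3
¬((a + b) ⇔ ¬b) = ¬2/3 = 1/3
(b · (a + ¬b)) + ¬((a + b) ⇔ ¬b) = 1/3 + 1/3 = 1/3
¬((a + b) · ¬b) ⇒ ((b · (a + ¬b)) + ¬((a + b) ⇔ ¬b)) = 2/3 ⇒ 1/3 = 2/3
This gives 2/3 ≠ 1.

No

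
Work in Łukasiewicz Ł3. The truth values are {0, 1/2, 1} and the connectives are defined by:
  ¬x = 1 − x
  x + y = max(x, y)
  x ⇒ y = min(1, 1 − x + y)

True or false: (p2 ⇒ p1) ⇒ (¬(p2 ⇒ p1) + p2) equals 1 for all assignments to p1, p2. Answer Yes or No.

No

Counterexample: take p1 = 0, p2 = 0.
p2 ⇒ p1 = 0 ⇒ 0 = 1
p2 ⇒ p1 = 0 ⇒ 0 = 1
¬(p2 ⇒ p1) = ¬1 = 0
¬(p2 ⇒ p1) + p2 = 0 + 0 = 0
(p2 ⇒ p1) ⇒ (¬(p2 ⇒ p1) + p2) = 1 ⇒ 0 = 0
This gives 0 ≠ 1.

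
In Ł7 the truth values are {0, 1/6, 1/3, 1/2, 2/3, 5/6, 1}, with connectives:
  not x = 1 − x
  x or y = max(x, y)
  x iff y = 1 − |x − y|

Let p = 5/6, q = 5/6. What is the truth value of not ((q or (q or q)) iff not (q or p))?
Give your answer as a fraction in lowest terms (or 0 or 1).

q or q = 5/6 or 5/6 = 5/6
q or (q or q) = 5/6 or 5/6 = 5/6
q or p = 5/6 or 5/6 = 5/6
not (q or p) = not 5/6 = 1/6
(q or (q or q)) iff not (q or p) = 5/6 iff 1/6 = 1/3
not ((q or (q or q)) iff not (q or p)) = not 1/3 = 2/3

2/3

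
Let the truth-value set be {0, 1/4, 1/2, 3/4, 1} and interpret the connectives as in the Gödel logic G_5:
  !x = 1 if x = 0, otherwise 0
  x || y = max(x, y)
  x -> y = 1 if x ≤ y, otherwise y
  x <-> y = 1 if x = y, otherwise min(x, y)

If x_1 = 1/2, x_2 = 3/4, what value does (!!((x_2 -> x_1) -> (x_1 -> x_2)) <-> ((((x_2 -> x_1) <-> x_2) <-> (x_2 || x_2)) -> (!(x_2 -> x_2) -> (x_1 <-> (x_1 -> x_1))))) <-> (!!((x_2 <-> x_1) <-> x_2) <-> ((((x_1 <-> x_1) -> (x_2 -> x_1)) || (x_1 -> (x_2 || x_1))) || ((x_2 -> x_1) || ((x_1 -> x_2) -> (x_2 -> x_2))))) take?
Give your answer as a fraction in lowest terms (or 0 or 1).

1

x_2 -> x_1 = 3/4 -> 1/2 = 1/2
x_1 -> x_2 = 1/2 -> 3/4 = 1
(x_2 -> x_1) -> (x_1 -> x_2) = 1/2 -> 1 = 1
!((x_2 -> x_1) -> (x_1 -> x_2)) = !1 = 0
!!((x_2 -> x_1) -> (x_1 -> x_2)) = !0 = 1
x_2 -> x_1 = 3/4 -> 1/2 = 1/2
(x_2 -> x_1) <-> x_2 = 1/2 <-> 3/4 = 1/2
x_2 || x_2 = 3/4 || 3/4 = 3/4
((x_2 -> x_1) <-> x_2) <-> (x_2 || x_2) = 1/2 <-> 3/4 = 1/2
x_2 -> x_2 = 3/4 -> 3/4 = 1
!(x_2 -> x_2) = !1 = 0
x_1 -> x_1 = 1/2 -> 1/2 = 1
x_1 <-> (x_1 -> x_1) = 1/2 <-> 1 = 1/2
!(x_2 -> x_2) -> (x_1 <-> (x_1 -> x_1)) = 0 -> 1/2 = 1
(((x_2 -> x_1) <-> x_2) <-> (x_2 || x_2)) -> (!(x_2 -> x_2) -> (x_1 <-> (x_1 -> x_1))) = 1/2 -> 1 = 1
!!((x_2 -> x_1) -> (x_1 -> x_2)) <-> ((((x_2 -> x_1) <-> x_2) <-> (x_2 || x_2)) -> (!(x_2 -> x_2) -> (x_1 <-> (x_1 -> x_1)))) = 1 <-> 1 = 1
x_2 <-> x_1 = 3/4 <-> 1/2 = 1/2
(x_2 <-> x_1) <-> x_2 = 1/2 <-> 3/4 = 1/2
!((x_2 <-> x_1) <-> x_2) = !1/2 = 0
!!((x_2 <-> x_1) <-> x_2) = !0 = 1
x_1 <-> x_1 = 1/2 <-> 1/2 = 1
x_2 -> x_1 = 3/4 -> 1/2 = 1/2
(x_1 <-> x_1) -> (x_2 -> x_1) = 1 -> 1/2 = 1/2
x_2 || x_1 = 3/4 || 1/2 = 3/4
x_1 -> (x_2 || x_1) = 1/2 -> 3/4 = 1
((x_1 <-> x_1) -> (x_2 -> x_1)) || (x_1 -> (x_2 || x_1)) = 1/2 || 1 = 1
x_2 -> x_1 = 3/4 -> 1/2 = 1/2
x_1 -> x_2 = 1/2 -> 3/4 = 1
x_2 -> x_2 = 3/4 -> 3/4 = 1
(x_1 -> x_2) -> (x_2 -> x_2) = 1 -> 1 = 1
(x_2 -> x_1) || ((x_1 -> x_2) -> (x_2 -> x_2)) = 1/2 || 1 = 1
(((x_1 <-> x_1) -> (x_2 -> x_1)) || (x_1 -> (x_2 || x_1))) || ((x_2 -> x_1) || ((x_1 -> x_2) -> (x_2 -> x_2))) = 1 || 1 = 1
!!((x_2 <-> x_1) <-> x_2) <-> ((((x_1 <-> x_1) -> (x_2 -> x_1)) || (x_1 -> (x_2 || x_1))) || ((x_2 -> x_1) || ((x_1 -> x_2) -> (x_2 -> x_2)))) = 1 <-> 1 = 1
(!!((x_2 -> x_1) -> (x_1 -> x_2)) <-> ((((x_2 -> x_1) <-> x_2) <-> (x_2 || x_2)) -> (!(x_2 -> x_2) -> (x_1 <-> (x_1 -> x_1))))) <-> (!!((x_2 <-> x_1) <-> x_2) <-> ((((x_1 <-> x_1) -> (x_2 -> x_1)) || (x_1 -> (x_2 || x_1))) || ((x_2 -> x_1) || ((x_1 -> x_2) -> (x_2 -> x_2))))) = 1 <-> 1 = 1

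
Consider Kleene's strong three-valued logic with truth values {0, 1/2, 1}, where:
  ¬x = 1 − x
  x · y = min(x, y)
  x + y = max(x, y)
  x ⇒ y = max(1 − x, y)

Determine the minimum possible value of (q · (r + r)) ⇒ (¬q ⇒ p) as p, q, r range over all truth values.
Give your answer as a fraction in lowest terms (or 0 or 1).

1/2

Take p = 0, q = 1/2, r = 1/2:
r + r = 1/2 + 1/2 = 1/2
q · (r + r) = 1/2 · 1/2 = 1/2
¬q = ¬1/2 = 1/2
¬q ⇒ p = 1/2 ⇒ 0 = 1/2
(q · (r + r)) ⇒ (¬q ⇒ p) = 1/2 ⇒ 1/2 = 1/2
No assignment yields a value below 1/2, so this is the minimum.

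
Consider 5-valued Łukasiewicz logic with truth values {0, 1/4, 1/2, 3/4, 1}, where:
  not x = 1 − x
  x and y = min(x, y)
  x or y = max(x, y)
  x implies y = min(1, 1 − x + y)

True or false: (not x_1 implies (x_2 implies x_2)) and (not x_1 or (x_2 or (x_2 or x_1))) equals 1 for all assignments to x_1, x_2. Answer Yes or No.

No

Counterexample: take x_1 = 1/4, x_2 = 0.
not x_1 = not 1/4 = 3/4
x_2 implies x_2 = 0 implies 0 = 1
not x_1 implies (x_2 implies x_2) = 3/4 implies 1 = 1
not x_1 = not 1/4 = 3/4
x_2 or x_1 = 0 or 1/4 = 1/4
x_2 or (x_2 or x_1) = 0 or 1/4 = 1/4
not x_1 or (x_2 or (x_2 or x_1)) = 3/4 or 1/4 = 3/4
(not x_1 implies (x_2 implies x_2)) and (not x_1 or (x_2 or (x_2 or x_1))) = 1 and 3/4 = 3/4
This gives 3/4 ≠ 1.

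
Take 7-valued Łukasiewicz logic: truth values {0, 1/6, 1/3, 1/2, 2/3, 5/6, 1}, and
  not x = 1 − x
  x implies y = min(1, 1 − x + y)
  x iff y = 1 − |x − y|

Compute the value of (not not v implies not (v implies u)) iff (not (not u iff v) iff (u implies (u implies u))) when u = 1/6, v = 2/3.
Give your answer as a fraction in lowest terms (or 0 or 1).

1/3

not v = not 2/3 = 1/3
not not v = not 1/3 = 2/3
v implies u = 2/3 implies 1/6 = 1/2
not (v implies u) = not 1/2 = 1/2
not not v implies not (v implies u) = 2/3 implies 1/2 = 5/6
not u = not 1/6 = 5/6
not u iff v = 5/6 iff 2/3 = 5/6
not (not u iff v) = not 5/6 = 1/6
u implies u = 1/6 implies 1/6 = 1
u implies (u implies u) = 1/6 implies 1 = 1
not (not u iff v) iff (u implies (u implies u)) = 1/6 iff 1 = 1/6
(not not v implies not (v implies u)) iff (not (not u iff v) iff (u implies (u implies u))) = 5/6 iff 1/6 = 1/3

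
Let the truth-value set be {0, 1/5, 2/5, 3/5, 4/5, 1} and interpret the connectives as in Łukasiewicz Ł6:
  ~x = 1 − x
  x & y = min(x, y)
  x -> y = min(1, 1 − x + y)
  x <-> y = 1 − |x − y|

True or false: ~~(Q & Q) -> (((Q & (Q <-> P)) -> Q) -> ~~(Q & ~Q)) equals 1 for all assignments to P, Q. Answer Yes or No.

No

Counterexample: take P = 0, Q = 3/5.
Q & Q = 3/5 & 3/5 = 3/5
~(Q & Q) = ~3/5 = 2/5
~~(Q & Q) = ~2/5 = 3/5
Q <-> P = 3/5 <-> 0 = 2/5
Q & (Q <-> P) = 3/5 & 2/5 = 2/5
(Q & (Q <-> P)) -> Q = 2/5 -> 3/5 = 1
~Q = ~3/5 = 2/5
Q & ~Q = 3/5 & 2/5 = 2/5
~(Q & ~Q) = ~2/5 = 3/5
~~(Q & ~Q) = ~3/5 = 2/5
((Q & (Q <-> P)) -> Q) -> ~~(Q & ~Q) = 1 -> 2/5 = 2/5
~~(Q & Q) -> (((Q & (Q <-> P)) -> Q) -> ~~(Q & ~Q)) = 3/5 -> 2/5 = 4/5
This gives 4/5 ≠ 1.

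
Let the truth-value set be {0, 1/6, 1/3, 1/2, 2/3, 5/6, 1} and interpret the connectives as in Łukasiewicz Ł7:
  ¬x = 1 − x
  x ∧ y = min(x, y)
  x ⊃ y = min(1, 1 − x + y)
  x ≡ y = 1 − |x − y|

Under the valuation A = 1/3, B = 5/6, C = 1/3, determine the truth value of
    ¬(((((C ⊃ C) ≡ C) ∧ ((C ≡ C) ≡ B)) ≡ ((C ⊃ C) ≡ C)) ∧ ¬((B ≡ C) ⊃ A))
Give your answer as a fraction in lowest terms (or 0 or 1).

C ⊃ C = 1/3 ⊃ 1/3 = 1
(C ⊃ C) ≡ C = 1 ≡ 1/3 = 1/3
C ≡ C = 1/3 ≡ 1/3 = 1
(C ≡ C) ≡ B = 1 ≡ 5/6 = 5/6
((C ⊃ C) ≡ C) ∧ ((C ≡ C) ≡ B) = 1/3 ∧ 5/6 = 1/3
C ⊃ C = 1/3 ⊃ 1/3 = 1
(C ⊃ C) ≡ C = 1 ≡ 1/3 = 1/3
(((C ⊃ C) ≡ C) ∧ ((C ≡ C) ≡ B)) ≡ ((C ⊃ C) ≡ C) = 1/3 ≡ 1/3 = 1
B ≡ C = 5/6 ≡ 1/3 = 1/2
(B ≡ C) ⊃ A = 1/2 ⊃ 1/3 = 5/6
¬((B ≡ C) ⊃ A) = ¬5/6 = 1/6
((((C ⊃ C) ≡ C) ∧ ((C ≡ C) ≡ B)) ≡ ((C ⊃ C) ≡ C)) ∧ ¬((B ≡ C) ⊃ A) = 1 ∧ 1/6 = 1/6
¬(((((C ⊃ C) ≡ C) ∧ ((C ≡ C) ≡ B)) ≡ ((C ⊃ C) ≡ C)) ∧ ¬((B ≡ C) ⊃ A)) = ¬1/6 = 5/6

5/6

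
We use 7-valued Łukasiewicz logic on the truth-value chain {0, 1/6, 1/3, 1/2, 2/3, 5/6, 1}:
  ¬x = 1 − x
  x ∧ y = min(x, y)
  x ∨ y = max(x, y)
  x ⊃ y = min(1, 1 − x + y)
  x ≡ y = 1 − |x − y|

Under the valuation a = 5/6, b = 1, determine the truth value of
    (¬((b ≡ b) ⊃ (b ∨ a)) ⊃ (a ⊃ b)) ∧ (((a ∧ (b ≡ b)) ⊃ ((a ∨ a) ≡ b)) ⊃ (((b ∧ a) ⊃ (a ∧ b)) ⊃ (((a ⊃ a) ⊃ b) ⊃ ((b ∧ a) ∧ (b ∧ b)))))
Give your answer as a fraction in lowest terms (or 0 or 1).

b ≡ b = 1 ≡ 1 = 1
b ∨ a = 1 ∨ 5/6 = 1
(b ≡ b) ⊃ (b ∨ a) = 1 ⊃ 1 = 1
¬((b ≡ b) ⊃ (b ∨ a)) = ¬1 = 0
a ⊃ b = 5/6 ⊃ 1 = 1
¬((b ≡ b) ⊃ (b ∨ a)) ⊃ (a ⊃ b) = 0 ⊃ 1 = 1
b ≡ b = 1 ≡ 1 = 1
a ∧ (b ≡ b) = 5/6 ∧ 1 = 5/6
a ∨ a = 5/6 ∨ 5/6 = 5/6
(a ∨ a) ≡ b = 5/6 ≡ 1 = 5/6
(a ∧ (b ≡ b)) ⊃ ((a ∨ a) ≡ b) = 5/6 ⊃ 5/6 = 1
b ∧ a = 1 ∧ 5/6 = 5/6
a ∧ b = 5/6 ∧ 1 = 5/6
(b ∧ a) ⊃ (a ∧ b) = 5/6 ⊃ 5/6 = 1
a ⊃ a = 5/6 ⊃ 5/6 = 1
(a ⊃ a) ⊃ b = 1 ⊃ 1 = 1
b ∧ a = 1 ∧ 5/6 = 5/6
b ∧ b = 1 ∧ 1 = 1
(b ∧ a) ∧ (b ∧ b) = 5/6 ∧ 1 = 5/6
((a ⊃ a) ⊃ b) ⊃ ((b ∧ a) ∧ (b ∧ b)) = 1 ⊃ 5/6 = 5/6
((b ∧ a) ⊃ (a ∧ b)) ⊃ (((a ⊃ a) ⊃ b) ⊃ ((b ∧ a) ∧ (b ∧ b))) = 1 ⊃ 5/6 = 5/6
((a ∧ (b ≡ b)) ⊃ ((a ∨ a) ≡ b)) ⊃ (((b ∧ a) ⊃ (a ∧ b)) ⊃ (((a ⊃ a) ⊃ b) ⊃ ((b ∧ a) ∧ (b ∧ b)))) = 1 ⊃ 5/6 = 5/6
(¬((b ≡ b) ⊃ (b ∨ a)) ⊃ (a ⊃ b)) ∧ (((a ∧ (b ≡ b)) ⊃ ((a ∨ a) ≡ b)) ⊃ (((b ∧ a) ⊃ (a ∧ b)) ⊃ (((a ⊃ a) ⊃ b) ⊃ ((b ∧ a) ∧ (b ∧ b))))) = 1 ∧ 5/6 = 5/6

5/6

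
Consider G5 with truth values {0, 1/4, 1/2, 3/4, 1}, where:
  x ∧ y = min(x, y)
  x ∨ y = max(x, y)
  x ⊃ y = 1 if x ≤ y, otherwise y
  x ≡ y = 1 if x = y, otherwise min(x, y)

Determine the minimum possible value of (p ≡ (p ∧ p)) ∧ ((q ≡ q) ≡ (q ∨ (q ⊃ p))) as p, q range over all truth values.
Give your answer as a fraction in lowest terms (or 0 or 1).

1/4

Take p = 0, q = 1/4:
p ∧ p = 0 ∧ 0 = 0
p ≡ (p ∧ p) = 0 ≡ 0 = 1
q ≡ q = 1/4 ≡ 1/4 = 1
q ⊃ p = 1/4 ⊃ 0 = 0
q ∨ (q ⊃ p) = 1/4 ∨ 0 = 1/4
(q ≡ q) ≡ (q ∨ (q ⊃ p)) = 1 ≡ 1/4 = 1/4
(p ≡ (p ∧ p)) ∧ ((q ≡ q) ≡ (q ∨ (q ⊃ p))) = 1 ∧ 1/4 = 1/4
No assignment yields a value below 1/4, so this is the minimum.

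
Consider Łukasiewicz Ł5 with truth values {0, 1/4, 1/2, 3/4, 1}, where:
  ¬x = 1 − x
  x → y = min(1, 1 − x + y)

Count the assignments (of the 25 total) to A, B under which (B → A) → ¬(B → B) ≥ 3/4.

value 1: 1 assignment (counts)
value 3/4: 2 assignments (counts)
value 1/2: 3 assignments
value 1/4: 4 assignments
value 0: 15 assignments
So 3 of the 25 assignments meet the threshold.

3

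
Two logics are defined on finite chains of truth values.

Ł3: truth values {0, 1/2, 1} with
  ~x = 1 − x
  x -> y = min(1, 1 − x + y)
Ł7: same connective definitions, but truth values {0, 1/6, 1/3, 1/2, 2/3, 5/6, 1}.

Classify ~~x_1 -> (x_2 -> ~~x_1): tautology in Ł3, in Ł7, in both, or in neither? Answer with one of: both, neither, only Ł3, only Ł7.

In Ł3: every assignment gives 1 — tautology.
In Ł7: every assignment gives 1 — tautology.

both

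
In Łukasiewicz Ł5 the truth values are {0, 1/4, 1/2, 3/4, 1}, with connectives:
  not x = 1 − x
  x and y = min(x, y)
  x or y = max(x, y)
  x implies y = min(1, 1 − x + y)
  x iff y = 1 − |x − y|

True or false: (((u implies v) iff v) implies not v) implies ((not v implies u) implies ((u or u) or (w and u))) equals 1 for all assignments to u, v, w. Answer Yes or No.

No

Counterexample: take u = 0, v = 1/4, w = 0.
u implies v = 0 implies 1/4 = 1
(u implies v) iff v = 1 iff 1/4 = 1/4
not v = not 1/4 = 3/4
((u implies v) iff v) implies not v = 1/4 implies 3/4 = 1
not v = not 1/4 = 3/4
not v implies u = 3/4 implies 0 = 1/4
u or u = 0 or 0 = 0
w and u = 0 and 0 = 0
(u or u) or (w and u) = 0 or 0 = 0
(not v implies u) implies ((u or u) or (w and u)) = 1/4 implies 0 = 3/4
(((u implies v) iff v) implies not v) implies ((not v implies u) implies ((u or u) or (w and u))) = 1 implies 3/4 = 3/4
This gives 3/4 ≠ 1.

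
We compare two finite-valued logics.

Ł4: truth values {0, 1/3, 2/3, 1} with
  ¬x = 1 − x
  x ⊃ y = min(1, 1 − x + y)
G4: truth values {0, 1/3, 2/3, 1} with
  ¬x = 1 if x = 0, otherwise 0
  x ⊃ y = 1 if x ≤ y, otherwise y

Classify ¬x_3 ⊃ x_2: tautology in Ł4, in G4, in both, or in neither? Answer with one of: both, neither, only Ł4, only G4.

neither

In Ł4: at x_2 = 0, x_3 = 0 the value is 0 — not a tautology.
In G4: at x_2 = 0, x_3 = 0 the value is 0 — not a tautology.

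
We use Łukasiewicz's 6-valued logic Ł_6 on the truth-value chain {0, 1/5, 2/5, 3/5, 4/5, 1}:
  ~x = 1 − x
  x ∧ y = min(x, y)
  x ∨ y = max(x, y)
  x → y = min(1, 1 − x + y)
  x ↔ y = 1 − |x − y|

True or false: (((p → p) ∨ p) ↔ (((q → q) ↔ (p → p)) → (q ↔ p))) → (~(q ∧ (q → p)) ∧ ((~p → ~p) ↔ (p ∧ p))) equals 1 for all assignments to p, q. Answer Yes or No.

No

Counterexample: take p = 0, q = 0.
p → p = 0 → 0 = 1
(p → p) ∨ p = 1 ∨ 0 = 1
q → q = 0 → 0 = 1
p → p = 0 → 0 = 1
(q → q) ↔ (p → p) = 1 ↔ 1 = 1
q ↔ p = 0 ↔ 0 = 1
((q → q) ↔ (p → p)) → (q ↔ p) = 1 → 1 = 1
((p → p) ∨ p) ↔ (((q → q) ↔ (p → p)) → (q ↔ p)) = 1 ↔ 1 = 1
q → p = 0 → 0 = 1
q ∧ (q → p) = 0 ∧ 1 = 0
~(q ∧ (q → p)) = ~0 = 1
~p = ~0 = 1
~p = ~0 = 1
~p → ~p = 1 → 1 = 1
p ∧ p = 0 ∧ 0 = 0
(~p → ~p) ↔ (p ∧ p) = 1 ↔ 0 = 0
~(q ∧ (q → p)) ∧ ((~p → ~p) ↔ (p ∧ p)) = 1 ∧ 0 = 0
(((p → p) ∨ p) ↔ (((q → q) ↔ (p → p)) → (q ↔ p))) → (~(q ∧ (q → p)) ∧ ((~p → ~p) ↔ (p ∧ p))) = 1 → 0 = 0
This gives 0 ≠ 1.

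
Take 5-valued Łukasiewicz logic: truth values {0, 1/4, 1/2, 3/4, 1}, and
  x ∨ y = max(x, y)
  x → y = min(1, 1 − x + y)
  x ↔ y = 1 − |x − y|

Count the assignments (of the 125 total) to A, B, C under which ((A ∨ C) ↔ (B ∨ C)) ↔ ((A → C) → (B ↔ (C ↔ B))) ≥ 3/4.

98

value 1: 56 assignments (counts)
value 3/4: 42 assignments (counts)
value 1/2: 18 assignments
value 1/4: 7 assignments
value 0: 2 assignments
So 98 of the 125 assignments meet the threshold.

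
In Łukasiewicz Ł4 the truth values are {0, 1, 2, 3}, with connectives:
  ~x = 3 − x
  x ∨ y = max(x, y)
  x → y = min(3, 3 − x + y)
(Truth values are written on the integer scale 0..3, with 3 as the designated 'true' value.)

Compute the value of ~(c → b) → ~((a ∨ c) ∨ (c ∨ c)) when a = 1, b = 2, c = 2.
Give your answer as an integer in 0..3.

3

c → b = 2 → 2 = 3
~(c → b) = ~3 = 0
a ∨ c = 1 ∨ 2 = 2
c ∨ c = 2 ∨ 2 = 2
(a ∨ c) ∨ (c ∨ c) = 2 ∨ 2 = 2
~((a ∨ c) ∨ (c ∨ c)) = ~2 = 1
~(c → b) → ~((a ∨ c) ∨ (c ∨ c)) = 0 → 1 = 3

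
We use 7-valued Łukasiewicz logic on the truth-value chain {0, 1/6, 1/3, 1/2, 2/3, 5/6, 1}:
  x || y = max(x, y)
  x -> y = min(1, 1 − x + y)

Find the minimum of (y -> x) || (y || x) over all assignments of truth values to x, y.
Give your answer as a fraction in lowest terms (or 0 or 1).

1/2

Take x = 0, y = 1/2:
y -> x = 1/2 -> 0 = 1/2
y || x = 1/2 || 0 = 1/2
(y -> x) || (y || x) = 1/2 || 1/2 = 1/2
No assignment yields a value below 1/2, so this is the minimum.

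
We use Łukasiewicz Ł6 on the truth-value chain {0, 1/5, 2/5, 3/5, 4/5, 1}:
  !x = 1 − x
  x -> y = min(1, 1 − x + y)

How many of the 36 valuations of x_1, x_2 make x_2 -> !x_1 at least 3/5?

value 1: 21 assignments (counts)
value 4/5: 5 assignments (counts)
value 3/5: 4 assignments (counts)
value 2/5: 3 assignments
value 1/5: 2 assignments
value 0: 1 assignment
So 30 of the 36 assignments meet the threshold.

30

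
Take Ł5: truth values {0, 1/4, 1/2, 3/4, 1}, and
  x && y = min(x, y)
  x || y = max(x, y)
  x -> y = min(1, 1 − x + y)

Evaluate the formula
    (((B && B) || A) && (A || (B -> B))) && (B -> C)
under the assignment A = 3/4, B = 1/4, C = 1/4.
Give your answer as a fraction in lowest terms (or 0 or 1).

B && B = 1/4 && 1/4 = 1/4
(B && B) || A = 1/4 || 3/4 = 3/4
B -> B = 1/4 -> 1/4 = 1
A || (B -> B) = 3/4 || 1 = 1
((B && B) || A) && (A || (B -> B)) = 3/4 && 1 = 3/4
B -> C = 1/4 -> 1/4 = 1
(((B && B) || A) && (A || (B -> B))) && (B -> C) = 3/4 && 1 = 3/4

3/4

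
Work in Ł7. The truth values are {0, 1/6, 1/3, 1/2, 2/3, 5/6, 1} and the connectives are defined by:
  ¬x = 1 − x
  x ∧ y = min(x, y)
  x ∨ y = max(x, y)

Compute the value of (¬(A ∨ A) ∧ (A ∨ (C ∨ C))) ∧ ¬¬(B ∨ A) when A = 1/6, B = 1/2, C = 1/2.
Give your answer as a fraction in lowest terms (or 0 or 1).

A ∨ A = 1/6 ∨ 1/6 = 1/6
¬(A ∨ A) = ¬1/6 = 5/6
C ∨ C = 1/2 ∨ 1/2 = 1/2
A ∨ (C ∨ C) = 1/6 ∨ 1/2 = 1/2
¬(A ∨ A) ∧ (A ∨ (C ∨ C)) = 5/6 ∧ 1/2 = 1/2
B ∨ A = 1/2 ∨ 1/6 = 1/2
¬(B ∨ A) = ¬1/2 = 1/2
¬¬(B ∨ A) = ¬1/2 = 1/2
(¬(A ∨ A) ∧ (A ∨ (C ∨ C))) ∧ ¬¬(B ∨ A) = 1/2 ∧ 1/2 = 1/2

1/2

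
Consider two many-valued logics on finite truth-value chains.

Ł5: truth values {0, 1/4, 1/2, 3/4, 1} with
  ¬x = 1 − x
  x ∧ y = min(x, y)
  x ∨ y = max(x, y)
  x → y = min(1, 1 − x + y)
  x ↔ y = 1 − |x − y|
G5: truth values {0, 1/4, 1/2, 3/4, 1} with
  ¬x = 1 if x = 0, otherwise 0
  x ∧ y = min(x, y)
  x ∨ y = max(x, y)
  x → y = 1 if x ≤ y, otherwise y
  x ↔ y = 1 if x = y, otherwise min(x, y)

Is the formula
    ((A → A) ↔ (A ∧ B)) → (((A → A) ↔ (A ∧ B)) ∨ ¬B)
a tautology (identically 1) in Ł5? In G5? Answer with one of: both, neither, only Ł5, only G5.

In Ł5: every assignment gives 1 — tautology.
In G5: every assignment gives 1 — tautology.

both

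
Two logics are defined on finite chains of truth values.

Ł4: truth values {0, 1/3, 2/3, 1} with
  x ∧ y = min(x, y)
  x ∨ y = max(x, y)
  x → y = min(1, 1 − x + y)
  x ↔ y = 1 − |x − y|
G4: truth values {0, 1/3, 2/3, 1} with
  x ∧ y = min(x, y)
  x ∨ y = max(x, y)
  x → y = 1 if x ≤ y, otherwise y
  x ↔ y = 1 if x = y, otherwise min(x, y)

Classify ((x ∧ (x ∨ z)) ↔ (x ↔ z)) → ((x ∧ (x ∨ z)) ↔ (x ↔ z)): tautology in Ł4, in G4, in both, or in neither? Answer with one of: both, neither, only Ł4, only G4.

both

In Ł4: every assignment gives 1 — tautology.
In G4: every assignment gives 1 — tautology.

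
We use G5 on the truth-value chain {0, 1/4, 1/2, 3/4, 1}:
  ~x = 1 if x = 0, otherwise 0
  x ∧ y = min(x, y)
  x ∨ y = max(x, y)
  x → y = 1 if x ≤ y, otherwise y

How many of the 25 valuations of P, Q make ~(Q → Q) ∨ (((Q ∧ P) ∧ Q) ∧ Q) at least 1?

1

value 1: 1 assignment (counts)
value 3/4: 3 assignments
value 1/2: 5 assignments
value 1/4: 7 assignments
value 0: 9 assignments
So 1 of the 25 assignments meets the threshold.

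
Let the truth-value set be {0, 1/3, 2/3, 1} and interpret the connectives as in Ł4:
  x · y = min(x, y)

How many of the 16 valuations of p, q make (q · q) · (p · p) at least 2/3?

4

p = 0, q = 0 ↦ 0  <
p = 0, q = 1/3 ↦ 0  <
p = 0, q = 2/3 ↦ 0  <
p = 0, q = 1 ↦ 0  <
p = 1/3, q = 0 ↦ 0  <
p = 1/3, q = 1/3 ↦ 1/3  <
p = 1/3, q = 2/3 ↦ 1/3  <
p = 1/3, q = 1 ↦ 1/3  <
p = 2/3, q = 0 ↦ 0  <
p = 2/3, q = 1/3 ↦ 1/3  <
p = 2/3, q = 2/3 ↦ 2/3  ≥
p = 2/3, q = 1 ↦ 2/3  ≥
p = 1, q = 0 ↦ 0  <
p = 1, q = 1/3 ↦ 1/3  <
p = 1, q = 2/3 ↦ 2/3  ≥
p = 1, q = 1 ↦ 1  ≥
So 4 of the 16 assignments meet the threshold.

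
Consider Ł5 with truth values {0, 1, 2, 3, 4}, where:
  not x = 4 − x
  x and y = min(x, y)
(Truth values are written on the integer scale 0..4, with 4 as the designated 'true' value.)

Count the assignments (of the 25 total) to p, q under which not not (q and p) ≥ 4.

1

value 4: 1 assignment (counts)
value 3: 3 assignments
value 2: 5 assignments
value 1: 7 assignments
value 0: 9 assignments
So 1 of the 25 assignments meets the threshold.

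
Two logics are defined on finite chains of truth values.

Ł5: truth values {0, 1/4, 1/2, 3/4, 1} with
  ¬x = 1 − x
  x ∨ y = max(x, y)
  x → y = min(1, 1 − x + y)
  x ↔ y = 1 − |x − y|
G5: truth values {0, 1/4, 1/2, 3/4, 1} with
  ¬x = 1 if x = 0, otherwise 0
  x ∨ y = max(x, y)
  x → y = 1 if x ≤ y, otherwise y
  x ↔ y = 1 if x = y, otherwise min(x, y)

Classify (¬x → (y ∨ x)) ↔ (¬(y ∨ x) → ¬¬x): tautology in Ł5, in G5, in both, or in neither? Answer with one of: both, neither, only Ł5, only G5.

In Ł5: every assignment gives 1 — tautology.
In G5: at x = 0, y = 1/4 the value is 1/4 — not a tautology.

only Ł5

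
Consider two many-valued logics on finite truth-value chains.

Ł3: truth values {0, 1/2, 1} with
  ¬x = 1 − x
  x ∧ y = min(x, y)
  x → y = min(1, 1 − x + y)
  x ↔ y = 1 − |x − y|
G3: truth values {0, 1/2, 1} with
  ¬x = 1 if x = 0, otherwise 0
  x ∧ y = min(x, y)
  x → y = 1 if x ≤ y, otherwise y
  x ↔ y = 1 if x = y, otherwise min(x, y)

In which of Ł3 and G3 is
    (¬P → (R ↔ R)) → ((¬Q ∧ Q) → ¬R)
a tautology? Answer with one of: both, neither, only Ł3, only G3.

In Ł3: at P = 0, Q = 1/2, R = 1 the value is 1/2 — not a tautology.
In G3: every assignment gives 1 — tautology.

only G3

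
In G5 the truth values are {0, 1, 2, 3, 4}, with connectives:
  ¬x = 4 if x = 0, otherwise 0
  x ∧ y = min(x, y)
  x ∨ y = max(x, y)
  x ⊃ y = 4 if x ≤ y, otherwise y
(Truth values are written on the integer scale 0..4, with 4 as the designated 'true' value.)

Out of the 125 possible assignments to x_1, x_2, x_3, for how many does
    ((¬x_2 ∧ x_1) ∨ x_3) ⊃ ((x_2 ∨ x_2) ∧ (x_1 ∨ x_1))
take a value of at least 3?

value 4: 51 assignments (counts)
value 3: 3 assignments (counts)
value 2: 10 assignments
value 1: 21 assignments
value 0: 40 assignments
So 54 of the 125 assignments meet the threshold.

54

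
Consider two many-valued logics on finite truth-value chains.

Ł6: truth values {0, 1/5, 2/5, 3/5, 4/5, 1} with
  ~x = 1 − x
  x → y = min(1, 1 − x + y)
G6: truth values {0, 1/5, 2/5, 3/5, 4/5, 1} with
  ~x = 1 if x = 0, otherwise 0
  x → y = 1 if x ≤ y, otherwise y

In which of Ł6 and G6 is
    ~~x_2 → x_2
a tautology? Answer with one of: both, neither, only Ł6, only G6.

only Ł6

In Ł6: every assignment gives 1 — tautology.
In G6: at x_2 = 1/5 the value is 1/5 — not a tautology.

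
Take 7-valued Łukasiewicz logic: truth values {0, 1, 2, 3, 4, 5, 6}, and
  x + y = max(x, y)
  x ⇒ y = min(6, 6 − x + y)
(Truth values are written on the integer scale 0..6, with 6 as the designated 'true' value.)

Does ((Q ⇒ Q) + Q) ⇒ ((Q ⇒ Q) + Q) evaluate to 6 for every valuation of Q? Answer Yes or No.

Yes

Q = 0 ↦ 6
Q = 1 ↦ 6
Q = 2 ↦ 6
Q = 3 ↦ 6
Q = 4 ↦ 6
Q = 5 ↦ 6
Q = 6 ↦ 6
Every assignment gives a value ≥ 6.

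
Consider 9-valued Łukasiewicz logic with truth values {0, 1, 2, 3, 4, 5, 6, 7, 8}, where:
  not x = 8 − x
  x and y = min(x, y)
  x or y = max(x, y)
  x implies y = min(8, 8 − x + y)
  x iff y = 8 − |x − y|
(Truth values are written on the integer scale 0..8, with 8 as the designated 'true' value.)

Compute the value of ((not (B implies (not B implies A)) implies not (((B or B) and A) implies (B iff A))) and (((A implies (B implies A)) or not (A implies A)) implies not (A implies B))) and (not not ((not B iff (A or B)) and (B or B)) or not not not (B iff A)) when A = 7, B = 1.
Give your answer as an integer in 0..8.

not B = not 1 = 7
not B implies A = 7 implies 7 = 8
B implies (not B implies A) = 1 implies 8 = 8
not (B implies (not B implies A)) = not 8 = 0
B or B = 1 or 1 = 1
(B or B) and A = 1 and 7 = 1
B iff A = 1 iff 7 = 2
((B or B) and A) implies (B iff A) = 1 implies 2 = 8
not (((B or B) and A) implies (B iff A)) = not 8 = 0
not (B implies (not B implies A)) implies not (((B or B) and A) implies (B iff A)) = 0 implies 0 = 8
B implies A = 1 implies 7 = 8
A implies (B implies A) = 7 implies 8 = 8
A implies A = 7 implies 7 = 8
not (A implies A) = not 8 = 0
(A implies (B implies A)) or not (A implies A) = 8 or 0 = 8
A implies B = 7 implies 1 = 2
not (A implies B) = not 2 = 6
((A implies (B implies A)) or not (A implies A)) implies not (A implies B) = 8 implies 6 = 6
(not (B implies (not B implies A)) implies not (((B or B) and A) implies (B iff A))) and (((A implies (B implies A)) or not (A implies A)) implies not (A implies B)) = 8 and 6 = 6
not B = not 1 = 7
A or B = 7 or 1 = 7
not B iff (A or B) = 7 iff 7 = 8
B or B = 1 or 1 = 1
(not B iff (A or B)) and (B or B) = 8 and 1 = 1
not ((not B iff (A or B)) and (B or B)) = not 1 = 7
not not ((not B iff (A or B)) and (B or B)) = not 7 = 1
B iff A = 1 iff 7 = 2
not (B iff A) = not 2 = 6
not not (B iff A) = not 6 = 2
not not not (B iff A) = not 2 = 6
not not ((not B iff (A or B)) and (B or B)) or not not not (B iff A) = 1 or 6 = 6
((not (B implies (not B implies A)) implies not (((B or B) and A) implies (B iff A))) and (((A implies (B implies A)) or not (A implies A)) implies not (A implies B))) and (not not ((not B iff (A or B)) and (B or B)) or not not not (B iff A)) = 6 and 6 = 6

6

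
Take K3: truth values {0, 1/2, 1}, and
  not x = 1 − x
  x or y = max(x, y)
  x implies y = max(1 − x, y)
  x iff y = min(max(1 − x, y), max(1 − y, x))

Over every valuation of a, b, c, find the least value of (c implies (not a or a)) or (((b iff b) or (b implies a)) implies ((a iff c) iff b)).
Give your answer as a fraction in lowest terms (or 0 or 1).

1/2

Take a = 1/2, b = 0, c = 1/2:
not a = not 1/2 = 1/2
not a or a = 1/2 or 1/2 = 1/2
c implies (not a or a) = 1/2 implies 1/2 = 1/2
b iff b = 0 iff 0 = 1
b implies a = 0 implies 1/2 = 1
(b iff b) or (b implies a) = 1 or 1 = 1
a iff c = 1/2 iff 1/2 = 1/2
(a iff c) iff b = 1/2 iff 0 = 1/2
((b iff b) or (b implies a)) implies ((a iff c) iff b) = 1 implies 1/2 = 1/2
(c implies (not a or a)) or (((b iff b) or (b implies a)) implies ((a iff c) iff b)) = 1/2 or 1/2 = 1/2
No assignment yields a value below 1/2, so this is the minimum.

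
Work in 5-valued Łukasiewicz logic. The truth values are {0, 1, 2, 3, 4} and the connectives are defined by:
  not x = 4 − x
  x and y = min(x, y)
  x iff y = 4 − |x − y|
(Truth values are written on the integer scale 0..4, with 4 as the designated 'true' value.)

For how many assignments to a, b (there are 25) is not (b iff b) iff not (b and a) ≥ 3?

4

value 4: 1 assignment (counts)
value 3: 3 assignments (counts)
value 2: 5 assignments
value 1: 7 assignments
value 0: 9 assignments
So 4 of the 25 assignments meet the threshold.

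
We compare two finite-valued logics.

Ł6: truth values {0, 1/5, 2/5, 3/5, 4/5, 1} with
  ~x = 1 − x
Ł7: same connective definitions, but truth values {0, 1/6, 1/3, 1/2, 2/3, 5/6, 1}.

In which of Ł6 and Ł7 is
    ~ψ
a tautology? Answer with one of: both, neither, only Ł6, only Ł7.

In Ł6: at ψ = 1/5 the value is 4/5 — not a tautology.
In Ł7: at ψ = 1/6 the value is 5/6 — not a tautology.

neither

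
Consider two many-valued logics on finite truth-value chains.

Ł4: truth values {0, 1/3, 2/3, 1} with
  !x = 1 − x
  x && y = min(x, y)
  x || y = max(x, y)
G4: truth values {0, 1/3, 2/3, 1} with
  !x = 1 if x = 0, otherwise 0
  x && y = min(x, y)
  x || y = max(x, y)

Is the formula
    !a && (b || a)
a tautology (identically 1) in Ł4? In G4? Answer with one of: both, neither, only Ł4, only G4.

In Ł4: at a = 0, b = 0 the value is 0 — not a tautology.
In G4: at a = 0, b = 0 the value is 0 — not a tautology.

neither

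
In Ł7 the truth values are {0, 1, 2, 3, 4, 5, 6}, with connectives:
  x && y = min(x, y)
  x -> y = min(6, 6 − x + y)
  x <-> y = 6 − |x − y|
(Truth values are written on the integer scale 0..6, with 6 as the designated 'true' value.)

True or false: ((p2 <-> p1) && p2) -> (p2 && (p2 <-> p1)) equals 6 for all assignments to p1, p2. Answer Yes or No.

Yes

At p1 = 4, p2 = 0, for instance:
p2 <-> p1 = 0 <-> 4 = 2
(p2 <-> p1) && p2 = 2 && 0 = 0
p2 && (p2 <-> p1) = 0 && 2 = 0
((p2 <-> p1) && p2) -> (p2 && (p2 <-> p1)) = 0 -> 0 = 6
and checking the remaining 48 assignments likewise gives ≥ 6 in every case.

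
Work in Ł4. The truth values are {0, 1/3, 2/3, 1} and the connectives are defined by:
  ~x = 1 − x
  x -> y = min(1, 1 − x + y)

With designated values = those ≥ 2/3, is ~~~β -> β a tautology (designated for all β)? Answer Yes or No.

Counterexample: take β = 0.
~β = ~0 = 1
~~β = ~1 = 0
~~~β = ~0 = 1
~~~β -> β = 1 -> 0 = 0
This gives 0, which is below 2/3.

No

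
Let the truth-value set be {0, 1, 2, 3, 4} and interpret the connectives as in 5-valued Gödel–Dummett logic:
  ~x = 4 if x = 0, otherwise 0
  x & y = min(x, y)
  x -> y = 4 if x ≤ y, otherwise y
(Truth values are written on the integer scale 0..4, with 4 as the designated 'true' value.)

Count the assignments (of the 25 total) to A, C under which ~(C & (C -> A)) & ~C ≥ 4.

value 4: 5 assignments (counts)
value 0: 20 assignments
So 5 of the 25 assignments meet the threshold.

5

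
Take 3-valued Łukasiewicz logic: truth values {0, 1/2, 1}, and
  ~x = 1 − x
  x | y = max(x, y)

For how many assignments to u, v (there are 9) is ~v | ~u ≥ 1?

5

u = 0, v = 0 ↦ 1  ≥
u = 0, v = 1/2 ↦ 1  ≥
u = 0, v = 1 ↦ 1  ≥
u = 1/2, v = 0 ↦ 1  ≥
u = 1/2, v = 1/2 ↦ 1/2  <
u = 1/2, v = 1 ↦ 1/2  <
u = 1, v = 0 ↦ 1  ≥
u = 1, v = 1/2 ↦ 1/2  <
u = 1, v = 1 ↦ 0  <
So 5 of the 9 assignments meet the threshold.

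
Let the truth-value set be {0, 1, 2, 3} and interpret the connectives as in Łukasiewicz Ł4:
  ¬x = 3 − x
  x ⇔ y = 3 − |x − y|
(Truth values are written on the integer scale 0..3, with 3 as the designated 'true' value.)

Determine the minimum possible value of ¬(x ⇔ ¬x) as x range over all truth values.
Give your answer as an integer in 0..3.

1

Take x = 1:
¬x = ¬1 = 2
x ⇔ ¬x = 1 ⇔ 2 = 2
¬(x ⇔ ¬x) = ¬2 = 1
No assignment yields a value below 1, so this is the minimum.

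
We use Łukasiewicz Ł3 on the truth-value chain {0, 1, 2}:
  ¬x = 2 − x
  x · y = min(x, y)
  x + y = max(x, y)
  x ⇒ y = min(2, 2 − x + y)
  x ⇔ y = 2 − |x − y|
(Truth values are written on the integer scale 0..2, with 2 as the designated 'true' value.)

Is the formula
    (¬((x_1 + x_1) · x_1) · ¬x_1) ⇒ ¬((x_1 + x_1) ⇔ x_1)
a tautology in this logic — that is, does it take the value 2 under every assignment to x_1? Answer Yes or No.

No

Counterexample: take x_1 = 0.
x_1 + x_1 = 0 + 0 = 0
(x_1 + x_1) · x_1 = 0 · 0 = 0
¬((x_1 + x_1) · x_1) = ¬0 = 2
¬x_1 = ¬0 = 2
¬((x_1 + x_1) · x_1) · ¬x_1 = 2 · 2 = 2
x_1 + x_1 = 0 + 0 = 0
(x_1 + x_1) ⇔ x_1 = 0 ⇔ 0 = 2
¬((x_1 + x_1) ⇔ x_1) = ¬2 = 0
(¬((x_1 + x_1) · x_1) · ¬x_1) ⇒ ¬((x_1 + x_1) ⇔ x_1) = 2 ⇒ 0 = 0
This gives 0 ≠ 2.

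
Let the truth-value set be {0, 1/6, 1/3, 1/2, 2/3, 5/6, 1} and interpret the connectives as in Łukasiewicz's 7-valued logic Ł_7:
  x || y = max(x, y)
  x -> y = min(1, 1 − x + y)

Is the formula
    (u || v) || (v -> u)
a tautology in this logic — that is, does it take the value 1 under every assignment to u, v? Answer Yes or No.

Counterexample: take u = 0, v = 1/6.
u || v = 0 || 1/6 = 1/6
v -> u = 1/6 -> 0 = 5/6
(u || v) || (v -> u) = 1/6 || 5/6 = 5/6
This gives 5/6 ≠ 1.

No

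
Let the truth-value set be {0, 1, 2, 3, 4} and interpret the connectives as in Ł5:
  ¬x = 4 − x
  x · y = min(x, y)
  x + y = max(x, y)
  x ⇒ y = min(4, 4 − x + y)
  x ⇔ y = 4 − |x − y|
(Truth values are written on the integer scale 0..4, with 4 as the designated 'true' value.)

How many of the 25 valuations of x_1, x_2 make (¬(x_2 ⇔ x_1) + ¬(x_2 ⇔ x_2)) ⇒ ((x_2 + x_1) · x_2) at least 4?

19

value 4: 19 assignments (counts)
value 3: 2 assignments
value 2: 2 assignments
value 1: 1 assignment
value 0: 1 assignment
So 19 of the 25 assignments meet the threshold.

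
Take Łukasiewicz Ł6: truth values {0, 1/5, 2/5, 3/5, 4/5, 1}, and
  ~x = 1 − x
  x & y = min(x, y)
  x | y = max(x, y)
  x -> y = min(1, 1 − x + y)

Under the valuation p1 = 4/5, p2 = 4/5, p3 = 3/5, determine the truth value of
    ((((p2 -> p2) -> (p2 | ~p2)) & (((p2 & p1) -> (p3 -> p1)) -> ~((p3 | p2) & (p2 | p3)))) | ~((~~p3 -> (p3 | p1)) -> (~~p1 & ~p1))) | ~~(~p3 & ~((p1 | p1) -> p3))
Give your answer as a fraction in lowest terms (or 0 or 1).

p2 -> p2 = 4/5 -> 4/5 = 1
~p2 = ~4/5 = 1/5
p2 | ~p2 = 4/5 | 1/5 = 4/5
(p2 -> p2) -> (p2 | ~p2) = 1 -> 4/5 = 4/5
p2 & p1 = 4/5 & 4/5 = 4/5
p3 -> p1 = 3/5 -> 4/5 = 1
(p2 & p1) -> (p3 -> p1) = 4/5 -> 1 = 1
p3 | p2 = 3/5 | 4/5 = 4/5
p2 | p3 = 4/5 | 3/5 = 4/5
(p3 | p2) & (p2 | p3) = 4/5 & 4/5 = 4/5
~((p3 | p2) & (p2 | p3)) = ~4/5 = 1/5
((p2 & p1) -> (p3 -> p1)) -> ~((p3 | p2) & (p2 | p3)) = 1 -> 1/5 = 1/5
((p2 -> p2) -> (p2 | ~p2)) & (((p2 & p1) -> (p3 -> p1)) -> ~((p3 | p2) & (p2 | p3))) = 4/5 & 1/5 = 1/5
~p3 = ~3/5 = 2/5
~~p3 = ~2/5 = 3/5
p3 | p1 = 3/5 | 4/5 = 4/5
~~p3 -> (p3 | p1) = 3/5 -> 4/5 = 1
~p1 = ~4/5 = 1/5
~~p1 = ~1/5 = 4/5
~p1 = ~4/5 = 1/5
~~p1 & ~p1 = 4/5 & 1/5 = 1/5
(~~p3 -> (p3 | p1)) -> (~~p1 & ~p1) = 1 -> 1/5 = 1/5
~((~~p3 -> (p3 | p1)) -> (~~p1 & ~p1)) = ~1/5 = 4/5
(((p2 -> p2) -> (p2 | ~p2)) & (((p2 & p1) -> (p3 -> p1)) -> ~((p3 | p2) & (p2 | p3)))) | ~((~~p3 -> (p3 | p1)) -> (~~p1 & ~p1)) = 1/5 | 4/5 = 4/5
~p3 = ~3/5 = 2/5
p1 | p1 = 4/5 | 4/5 = 4/5
(p1 | p1) -> p3 = 4/5 -> 3/5 = 4/5
~((p1 | p1) -> p3) = ~4/5 = 1/5
~p3 & ~((p1 | p1) -> p3) = 2/5 & 1/5 = 1/5
~(~p3 & ~((p1 | p1) -> p3)) = ~1/5 = 4/5
~~(~p3 & ~((p1 | p1) -> p3)) = ~4/5 = 1/5
((((p2 -> p2) -> (p2 | ~p2)) & (((p2 & p1) -> (p3 -> p1)) -> ~((p3 | p2) & (p2 | p3)))) | ~((~~p3 -> (p3 | p1)) -> (~~p1 & ~p1))) | ~~(~p3 & ~((p1 | p1) -> p3)) = 4/5 | 1/5 = 4/5

4/5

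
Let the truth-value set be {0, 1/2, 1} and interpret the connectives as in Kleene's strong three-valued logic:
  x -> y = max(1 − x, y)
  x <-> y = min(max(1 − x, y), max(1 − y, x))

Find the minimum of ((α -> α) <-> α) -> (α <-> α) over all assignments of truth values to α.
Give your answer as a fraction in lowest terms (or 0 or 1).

1/2

Take α = 1/2:
α -> α = 1/2 -> 1/2 = 1/2
(α -> α) <-> α = 1/2 <-> 1/2 = 1/2
α <-> α = 1/2 <-> 1/2 = 1/2
((α -> α) <-> α) -> (α <-> α) = 1/2 -> 1/2 = 1/2
No assignment yields a value below 1/2, so this is the minimum.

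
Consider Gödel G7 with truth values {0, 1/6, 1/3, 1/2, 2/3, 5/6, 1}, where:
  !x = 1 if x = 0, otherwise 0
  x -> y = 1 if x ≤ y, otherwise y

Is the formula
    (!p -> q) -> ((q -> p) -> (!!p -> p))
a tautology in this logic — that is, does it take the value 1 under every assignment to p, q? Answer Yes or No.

No

Counterexample: take p = 1/6, q = 0.
!p = !1/6 = 0
!p -> q = 0 -> 0 = 1
q -> p = 0 -> 1/6 = 1
!p = !1/6 = 0
!!p = !0 = 1
!!p -> p = 1 -> 1/6 = 1/6
(q -> p) -> (!!p -> p) = 1 -> 1/6 = 1/6
(!p -> q) -> ((q -> p) -> (!!p -> p)) = 1 -> 1/6 = 1/6
This gives 1/6 ≠ 1.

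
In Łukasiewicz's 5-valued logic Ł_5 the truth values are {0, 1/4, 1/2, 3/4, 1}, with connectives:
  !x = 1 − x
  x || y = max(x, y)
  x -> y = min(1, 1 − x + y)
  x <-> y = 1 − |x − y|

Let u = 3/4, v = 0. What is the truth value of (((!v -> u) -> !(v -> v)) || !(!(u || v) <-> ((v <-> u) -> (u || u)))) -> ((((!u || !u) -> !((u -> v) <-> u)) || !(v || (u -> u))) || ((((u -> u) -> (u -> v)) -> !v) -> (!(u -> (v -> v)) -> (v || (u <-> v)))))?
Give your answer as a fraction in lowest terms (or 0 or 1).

!v = !0 = 1
!v -> u = 1 -> 3/4 = 3/4
v -> v = 0 -> 0 = 1
!(v -> v) = !1 = 0
(!v -> u) -> !(v -> v) = 3/4 -> 0 = 1/4
u || v = 3/4 || 0 = 3/4
!(u || v) = !3/4 = 1/4
v <-> u = 0 <-> 3/4 = 1/4
u || u = 3/4 || 3/4 = 3/4
(v <-> u) -> (u || u) = 1/4 -> 3/4 = 1
!(u || v) <-> ((v <-> u) -> (u || u)) = 1/4 <-> 1 = 1/4
!(!(u || v) <-> ((v <-> u) -> (u || u))) = !1/4 = 3/4
((!v -> u) -> !(v -> v)) || !(!(u || v) <-> ((v <-> u) -> (u || u))) = 1/4 || 3/4 = 3/4
!u = !3/4 = 1/4
!u = !3/4 = 1/4
!u || !u = 1/4 || 1/4 = 1/4
u -> v = 3/4 -> 0 = 1/4
(u -> v) <-> u = 1/4 <-> 3/4 = 1/2
!((u -> v) <-> u) = !1/2 = 1/2
(!u || !u) -> !((u -> v) <-> u) = 1/4 -> 1/2 = 1
u -> u = 3/4 -> 3/4 = 1
v || (u -> u) = 0 || 1 = 1
!(v || (u -> u)) = !1 = 0
((!u || !u) -> !((u -> v) <-> u)) || !(v || (u -> u)) = 1 || 0 = 1
u -> u = 3/4 -> 3/4 = 1
u -> v = 3/4 -> 0 = 1/4
(u -> u) -> (u -> v) = 1 -> 1/4 = 1/4
!v = !0 = 1
((u -> u) -> (u -> v)) -> !v = 1/4 -> 1 = 1
v -> v = 0 -> 0 = 1
u -> (v -> v) = 3/4 -> 1 = 1
!(u -> (v -> v)) = !1 = 0
u <-> v = 3/4 <-> 0 = 1/4
v || (u <-> v) = 0 || 1/4 = 1/4
!(u -> (v -> v)) -> (v || (u <-> v)) = 0 -> 1/4 = 1
(((u -> u) -> (u -> v)) -> !v) -> (!(u -> (v -> v)) -> (v || (u <-> v))) = 1 -> 1 = 1
(((!u || !u) -> !((u -> v) <-> u)) || !(v || (u -> u))) || ((((u -> u) -> (u -> v)) -> !v) -> (!(u -> (v -> v)) -> (v || (u <-> v)))) = 1 || 1 = 1
(((!v -> u) -> !(v -> v)) || !(!(u || v) <-> ((v <-> u) -> (u || u)))) -> ((((!u || !u) -> !((u -> v) <-> u)) || !(v || (u -> u))) || ((((u -> u) -> (u -> v)) -> !v) -> (!(u -> (v -> v)) -> (v || (u <-> v))))) = 3/4 -> 1 = 1

1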